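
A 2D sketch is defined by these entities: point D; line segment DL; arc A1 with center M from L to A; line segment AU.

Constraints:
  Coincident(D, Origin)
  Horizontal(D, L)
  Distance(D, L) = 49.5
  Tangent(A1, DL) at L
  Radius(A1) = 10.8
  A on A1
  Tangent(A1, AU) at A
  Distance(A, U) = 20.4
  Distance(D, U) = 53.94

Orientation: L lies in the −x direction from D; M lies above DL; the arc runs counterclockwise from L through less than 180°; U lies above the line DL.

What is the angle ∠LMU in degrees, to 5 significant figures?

163.03°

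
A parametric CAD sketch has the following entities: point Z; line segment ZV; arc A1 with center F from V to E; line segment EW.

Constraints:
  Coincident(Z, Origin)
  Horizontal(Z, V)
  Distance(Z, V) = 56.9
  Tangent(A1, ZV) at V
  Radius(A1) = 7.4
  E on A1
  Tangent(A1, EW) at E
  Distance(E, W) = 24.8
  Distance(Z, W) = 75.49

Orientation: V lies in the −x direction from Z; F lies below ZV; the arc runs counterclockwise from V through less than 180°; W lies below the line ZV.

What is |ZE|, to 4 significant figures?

64.41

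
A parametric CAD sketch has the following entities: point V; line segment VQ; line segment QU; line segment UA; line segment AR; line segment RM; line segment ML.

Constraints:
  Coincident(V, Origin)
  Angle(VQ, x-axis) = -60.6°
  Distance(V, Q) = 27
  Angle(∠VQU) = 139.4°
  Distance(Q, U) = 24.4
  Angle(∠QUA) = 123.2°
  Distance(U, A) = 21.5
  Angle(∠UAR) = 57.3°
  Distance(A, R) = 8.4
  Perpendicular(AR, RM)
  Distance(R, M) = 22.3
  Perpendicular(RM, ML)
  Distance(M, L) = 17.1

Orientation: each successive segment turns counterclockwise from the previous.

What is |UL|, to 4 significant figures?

20.75

AR ⟂ RM, so RM runs at -110.5°; with |RM| = 22.3, M = (37.72, -36.94). RM ⟂ ML, so ML runs at -20.50°; with |ML| = 17.1, L = (53.74, -42.92). Then |UL| = |L − U| = 20.75.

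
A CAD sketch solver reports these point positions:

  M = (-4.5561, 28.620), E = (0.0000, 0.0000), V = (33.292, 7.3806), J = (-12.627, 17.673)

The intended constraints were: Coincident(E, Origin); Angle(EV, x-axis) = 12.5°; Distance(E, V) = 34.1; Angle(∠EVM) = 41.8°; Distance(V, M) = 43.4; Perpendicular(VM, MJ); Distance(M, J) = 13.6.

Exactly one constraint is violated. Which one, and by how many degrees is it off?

Perpendicular(VM, MJ) — off by 7.10°.

E = (0.00, 0.00) ✓; EV at 12.50° ✓; |EV| = 34.10 ✓; ∠EVM = 41.80° ✓; |VM| = 43.40 ✓; ∠(VM, MJ) = 82.90° ✗; |MJ| = 13.60 ✓.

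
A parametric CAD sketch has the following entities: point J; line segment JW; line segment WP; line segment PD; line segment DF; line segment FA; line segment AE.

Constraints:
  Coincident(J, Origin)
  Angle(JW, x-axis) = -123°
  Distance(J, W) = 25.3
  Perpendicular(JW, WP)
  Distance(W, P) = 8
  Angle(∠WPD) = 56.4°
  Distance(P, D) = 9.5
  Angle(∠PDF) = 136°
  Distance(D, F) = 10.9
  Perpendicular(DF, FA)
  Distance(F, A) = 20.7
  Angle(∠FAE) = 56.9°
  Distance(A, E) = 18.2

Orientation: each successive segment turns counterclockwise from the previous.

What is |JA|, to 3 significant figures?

37.4

J is at the origin; JW runs at -123.0° with length 25.3, so W = (-13.8, -21.2). The perpendicularity gives WP at right angles to JW, so WP runs at -33.0°; with |WP| = 8.0, P = (-7.07, -25.6). ∠WPD = 56.4° gives PD at 90.6° from the x-axis; with |PD| = 9.5, D = (-7.17, -16.1). ∠PDF = 136.0° gives DF at 135° from the x-axis; with |DF| = 10.9, F = (-14.8, -8.31). DF is perpendicular to FA, so FA runs at -135°; with |FA| = 20.7, A = (-29.6, -22.8). Then |JA| = |A − J| = 37.4.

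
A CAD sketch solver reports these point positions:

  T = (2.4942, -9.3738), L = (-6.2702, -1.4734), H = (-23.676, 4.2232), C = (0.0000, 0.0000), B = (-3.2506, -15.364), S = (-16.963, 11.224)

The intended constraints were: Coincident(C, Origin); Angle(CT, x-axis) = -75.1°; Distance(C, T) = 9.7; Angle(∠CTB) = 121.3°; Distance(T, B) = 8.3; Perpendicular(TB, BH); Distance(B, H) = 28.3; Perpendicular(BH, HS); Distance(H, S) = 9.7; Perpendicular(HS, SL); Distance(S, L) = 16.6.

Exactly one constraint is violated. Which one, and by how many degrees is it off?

Perpendicular(HS, SL) — off by 6.10°.

C = (0.00, 0.00) ✓; CT at -75.10° ✓; |CT| = 9.700 ✓; ∠CTB = 121.3° ✓; |TB| = 8.300 ✓; ∠(TB, BH) = 90.00° ✓; |BH| = 28.30 ✓; ∠(BH, HS) = 90.00° ✓; |HS| = 9.699 ✓; ∠(HS, SL) = 96.10° ✗; |SL| = 16.60 ✓.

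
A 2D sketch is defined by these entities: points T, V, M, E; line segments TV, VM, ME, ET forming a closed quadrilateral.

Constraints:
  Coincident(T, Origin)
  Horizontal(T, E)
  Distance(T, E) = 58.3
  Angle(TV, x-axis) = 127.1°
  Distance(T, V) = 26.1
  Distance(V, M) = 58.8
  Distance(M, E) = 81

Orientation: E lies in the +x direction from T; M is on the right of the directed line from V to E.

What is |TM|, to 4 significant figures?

40.19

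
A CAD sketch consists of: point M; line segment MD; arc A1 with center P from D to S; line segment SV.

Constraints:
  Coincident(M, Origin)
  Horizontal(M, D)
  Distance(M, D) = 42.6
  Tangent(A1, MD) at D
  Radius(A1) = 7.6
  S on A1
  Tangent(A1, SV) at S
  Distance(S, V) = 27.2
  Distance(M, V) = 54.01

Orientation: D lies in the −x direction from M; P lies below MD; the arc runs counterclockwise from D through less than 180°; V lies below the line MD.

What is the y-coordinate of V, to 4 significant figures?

-35.76

Checks: |PS| = 7.600 ✓; ∠(PS, SV) = 90.00° ✓; |SV| = 27.20 ✓; |MV| = 54.01 ✓.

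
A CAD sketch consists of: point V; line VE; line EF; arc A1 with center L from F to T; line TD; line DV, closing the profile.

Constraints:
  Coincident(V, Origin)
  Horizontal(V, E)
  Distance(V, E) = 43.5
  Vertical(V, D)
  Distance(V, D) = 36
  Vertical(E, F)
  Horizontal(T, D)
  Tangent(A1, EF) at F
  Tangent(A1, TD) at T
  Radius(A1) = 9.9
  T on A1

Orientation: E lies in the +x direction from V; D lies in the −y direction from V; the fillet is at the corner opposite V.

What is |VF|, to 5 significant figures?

50.729

V is at the origin; V and E share the same y with |VE| = 43.5 and E on the +x side, so E = (43.500, 0.0000). VD is vertical with |VD| = 36.0 and D on the −y side, so D = (0.0000, -36.000). The virtual corner opposite V is at (43.500, -36.000). A1 meets EF tangentially, so LF is at right angles to EF and A1 meets TD tangentially, so LT is at right angles to TD, with radius 9.9, so the center L sits 9.9 in from both sides at L = (33.600, -26.100). That places the tangent points at F = (43.500, -26.100) on EF and T = (33.600, -36.000) on TD. Then |VF| = |F − V| = 50.729.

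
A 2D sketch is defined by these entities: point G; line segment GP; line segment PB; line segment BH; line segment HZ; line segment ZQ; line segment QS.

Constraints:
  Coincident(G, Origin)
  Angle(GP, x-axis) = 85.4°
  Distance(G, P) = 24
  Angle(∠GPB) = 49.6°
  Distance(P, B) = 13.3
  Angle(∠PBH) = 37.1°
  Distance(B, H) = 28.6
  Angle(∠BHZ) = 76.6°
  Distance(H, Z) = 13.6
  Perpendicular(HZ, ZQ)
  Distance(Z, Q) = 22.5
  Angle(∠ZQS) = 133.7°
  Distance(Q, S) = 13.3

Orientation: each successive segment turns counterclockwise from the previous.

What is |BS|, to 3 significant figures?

4.68

G is at the origin; GP runs at 85.4° with length 24.0, so P = (1.92, 23.9). ∠GPB = 49.6° gives PB at -144° from the x-axis; with |PB| = 13.3, B = (-8.86, 16.1). ∠PBH = 37.1° gives BH at -1.30° from the x-axis; with |BH| = 28.6, H = (19.7, 15.5). ∠BHZ = 76.6° gives HZ at 102° from the x-axis; with |HZ| = 13.6, Z = (16.9, 28.8). HZ ⟂ ZQ, so ZQ runs at -168°; with |ZQ| = 22.5, Q = (-5.12, 24.1). ∠ZQS = 133.7° gives QS at -122° from the x-axis; with |QS| = 13.3, S = (-12.1, 12.7). Then |BS| = |S − B| = 4.68.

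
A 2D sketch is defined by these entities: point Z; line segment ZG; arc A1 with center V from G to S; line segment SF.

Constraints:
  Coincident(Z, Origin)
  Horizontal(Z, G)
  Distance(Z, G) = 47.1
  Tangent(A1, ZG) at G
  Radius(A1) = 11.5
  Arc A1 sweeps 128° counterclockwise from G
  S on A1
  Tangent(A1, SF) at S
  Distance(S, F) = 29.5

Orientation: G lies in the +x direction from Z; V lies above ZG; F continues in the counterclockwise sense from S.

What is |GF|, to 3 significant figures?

42.8

Z is at the origin; ZG is horizontal with |ZG| = 47.1 and G on the +x side, so G = (47.1, 0.00). The tangent condition forces VG to be normal to ZG, so V = G + (0, 11.5) = (47.1, 11.5). On A1, G sits at bearing -90° from V; a 128° counterclockwise sweep puts S at bearing 38°, so S = V + 11.5·(cos 38°, sin 38°) = (56.2, 18.6). A1 meets SF tangentially, so VS is at right angles to SF, so SF runs along (−sin 38°, cos 38°); with |SF| = 29.5, F = (38.0, 41.8). Then |GF| = |F − G| = 42.8.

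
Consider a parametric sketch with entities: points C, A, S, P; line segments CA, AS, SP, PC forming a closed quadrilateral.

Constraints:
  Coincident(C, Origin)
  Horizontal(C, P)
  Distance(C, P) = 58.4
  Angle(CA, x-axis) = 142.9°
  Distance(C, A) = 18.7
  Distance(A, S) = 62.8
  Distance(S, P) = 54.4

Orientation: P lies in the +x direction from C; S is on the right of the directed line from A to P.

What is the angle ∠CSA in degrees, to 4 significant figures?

7.136°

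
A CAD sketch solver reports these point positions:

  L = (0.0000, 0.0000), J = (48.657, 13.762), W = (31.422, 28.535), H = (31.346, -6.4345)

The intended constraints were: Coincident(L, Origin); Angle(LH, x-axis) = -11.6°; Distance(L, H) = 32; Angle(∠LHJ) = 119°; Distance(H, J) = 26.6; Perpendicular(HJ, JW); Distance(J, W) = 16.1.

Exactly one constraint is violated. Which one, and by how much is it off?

Distance(J, W) = 16.1 — off by 6.60.

L = (0.00, 0.00) ✓; LH at -11.60° ✓; |LH| = 32.00 ✓; ∠LHJ = 119.0° ✓; |HJ| = 26.60 ✓; ∠(HJ, JW) = 90.00° ✓; |JW| = 22.70 ✗.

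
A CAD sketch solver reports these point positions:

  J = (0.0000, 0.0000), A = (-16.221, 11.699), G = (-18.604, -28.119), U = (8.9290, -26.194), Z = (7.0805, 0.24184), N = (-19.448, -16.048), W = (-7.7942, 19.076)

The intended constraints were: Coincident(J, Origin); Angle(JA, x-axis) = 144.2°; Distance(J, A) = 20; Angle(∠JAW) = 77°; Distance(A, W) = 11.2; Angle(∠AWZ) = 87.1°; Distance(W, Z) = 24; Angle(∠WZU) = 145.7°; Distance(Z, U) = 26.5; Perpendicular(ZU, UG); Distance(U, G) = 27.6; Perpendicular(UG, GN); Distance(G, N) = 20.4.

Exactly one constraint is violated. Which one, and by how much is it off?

Distance(G, N) = 20.4 — off by 8.30.

J = (0.00, 0.00) ✓; JA at 144.2° ✓; |JA| = 20.00 ✓; ∠JAW = 77.00° ✓; |AW| = 11.20 ✓; ∠AWZ = 87.10° ✓; |WZ| = 24.00 ✓; ∠WZU = 145.7° ✓; |ZU| = 26.50 ✓; ∠(ZU, UG) = 90.00° ✓; |UG| = 27.60 ✓; ∠(UG, GN) = 90.00° ✓; |GN| = 12.10 ✗.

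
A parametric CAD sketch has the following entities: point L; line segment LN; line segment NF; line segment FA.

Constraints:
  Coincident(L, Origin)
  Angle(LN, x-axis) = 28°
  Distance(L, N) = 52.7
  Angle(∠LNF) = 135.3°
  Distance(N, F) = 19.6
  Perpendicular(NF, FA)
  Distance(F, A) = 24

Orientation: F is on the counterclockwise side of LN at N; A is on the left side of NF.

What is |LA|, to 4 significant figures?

58.54

L is at the origin; LN runs at 28.0° with length 52.7, so N = 52.7·(cos 28.0°, sin 28.0°) = (46.53, 24.74). ∠LNF = 135.3°, so NF runs at 28.0° + (180° − 135.3°) = 72.70° from the x-axis; with |NF| = 19.6, F = N + 19.6·(cos 72.70°, sin 72.70°) = (52.36, 43.45). NF ⟂ FA; with |FA| = 24.0 on the left of NF, A = F + 24.0·(-0.9548, 0.2974) = (29.45, 50.59). Then |LA| = |A − L| = 58.54.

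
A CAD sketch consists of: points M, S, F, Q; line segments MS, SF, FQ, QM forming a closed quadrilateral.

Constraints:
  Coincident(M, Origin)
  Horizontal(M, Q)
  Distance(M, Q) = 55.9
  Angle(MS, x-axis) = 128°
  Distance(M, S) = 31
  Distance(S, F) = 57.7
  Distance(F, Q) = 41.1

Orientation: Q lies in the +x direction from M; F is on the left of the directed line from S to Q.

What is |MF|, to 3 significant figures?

52.3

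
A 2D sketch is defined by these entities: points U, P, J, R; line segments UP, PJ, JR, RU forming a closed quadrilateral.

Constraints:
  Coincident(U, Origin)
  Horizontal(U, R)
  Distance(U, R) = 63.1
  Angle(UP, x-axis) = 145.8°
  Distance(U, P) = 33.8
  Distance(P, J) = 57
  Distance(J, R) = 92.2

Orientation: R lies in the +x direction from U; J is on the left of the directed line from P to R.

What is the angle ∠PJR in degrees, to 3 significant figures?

72.9°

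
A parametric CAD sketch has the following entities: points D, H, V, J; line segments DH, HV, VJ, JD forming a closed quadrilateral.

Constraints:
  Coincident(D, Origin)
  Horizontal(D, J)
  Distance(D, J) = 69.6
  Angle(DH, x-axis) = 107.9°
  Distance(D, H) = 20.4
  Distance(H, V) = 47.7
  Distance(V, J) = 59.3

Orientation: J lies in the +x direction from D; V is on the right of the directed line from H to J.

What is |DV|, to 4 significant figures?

27.70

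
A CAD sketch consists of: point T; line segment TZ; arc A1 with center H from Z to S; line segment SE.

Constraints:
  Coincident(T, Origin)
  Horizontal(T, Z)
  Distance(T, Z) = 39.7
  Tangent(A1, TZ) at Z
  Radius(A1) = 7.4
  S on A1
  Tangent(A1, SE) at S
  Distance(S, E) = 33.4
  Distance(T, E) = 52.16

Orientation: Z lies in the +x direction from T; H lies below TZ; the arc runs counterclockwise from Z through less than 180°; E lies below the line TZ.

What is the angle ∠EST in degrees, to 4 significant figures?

103.2°

Checks: |HS| = 7.400 ✓; ∠(HS, SE) = 90.00° ✓; |SE| = 33.40 ✓; |TE| = 52.16 ✓.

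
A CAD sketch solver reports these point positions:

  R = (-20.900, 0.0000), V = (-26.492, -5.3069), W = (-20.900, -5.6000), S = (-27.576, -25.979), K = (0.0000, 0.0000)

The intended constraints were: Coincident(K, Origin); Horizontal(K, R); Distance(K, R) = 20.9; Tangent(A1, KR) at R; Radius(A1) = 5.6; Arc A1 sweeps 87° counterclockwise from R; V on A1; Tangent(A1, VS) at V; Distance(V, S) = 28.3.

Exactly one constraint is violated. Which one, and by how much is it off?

Distance(V, S) = 28.3 — off by 7.60.

K = (0.00, 0.00) ✓; K.y = 0.00, R.y = 0.00 ✓; |KR| = 20.90 ✓; ∠(WR, RK) = 90.00° ✓; |WR| = 5.600 ✓; bearing(W→V) − bearing(W→R) = 87.00° ✓; |WV| = 5.600 ✓; ∠(WV, VS) = 90.00° ✓; |VS| = 20.70 ✗.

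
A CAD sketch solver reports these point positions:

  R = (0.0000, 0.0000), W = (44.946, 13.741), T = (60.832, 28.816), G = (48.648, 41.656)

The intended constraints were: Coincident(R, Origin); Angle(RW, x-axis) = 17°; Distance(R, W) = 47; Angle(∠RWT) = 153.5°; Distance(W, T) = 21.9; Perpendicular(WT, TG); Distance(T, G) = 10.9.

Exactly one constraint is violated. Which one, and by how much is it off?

Distance(T, G) = 10.9 — off by 6.80.

R = (0.00, 0.00) ✓; RW at 17.00° ✓; |RW| = 47.00 ✓; ∠RWT = 153.5° ✓; |WT| = 21.90 ✓; ∠(WT, TG) = 90.00° ✓; |TG| = 17.70 ✗.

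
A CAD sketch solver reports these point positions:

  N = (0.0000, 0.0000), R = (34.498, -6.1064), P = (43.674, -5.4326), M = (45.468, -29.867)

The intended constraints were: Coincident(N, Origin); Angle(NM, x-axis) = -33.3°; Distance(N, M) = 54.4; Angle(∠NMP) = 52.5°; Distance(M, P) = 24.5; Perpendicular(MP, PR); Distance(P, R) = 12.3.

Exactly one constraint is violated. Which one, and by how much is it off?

Distance(P, R) = 12.3 — off by 3.10.

N = (0.00, 0.00) ✓; NM at -33.30° ✓; |NM| = 54.40 ✓; ∠NMP = 52.50° ✓; |MP| = 24.50 ✓; ∠(MP, PR) = 90.00° ✓; |PR| = 9.201 ✗.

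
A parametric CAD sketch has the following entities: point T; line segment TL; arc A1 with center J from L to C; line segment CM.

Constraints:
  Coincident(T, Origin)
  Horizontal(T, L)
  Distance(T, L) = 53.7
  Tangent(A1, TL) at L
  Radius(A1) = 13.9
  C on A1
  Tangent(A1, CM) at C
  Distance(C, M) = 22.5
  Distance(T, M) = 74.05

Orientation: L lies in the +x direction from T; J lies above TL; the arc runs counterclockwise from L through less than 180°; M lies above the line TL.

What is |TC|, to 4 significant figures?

69.34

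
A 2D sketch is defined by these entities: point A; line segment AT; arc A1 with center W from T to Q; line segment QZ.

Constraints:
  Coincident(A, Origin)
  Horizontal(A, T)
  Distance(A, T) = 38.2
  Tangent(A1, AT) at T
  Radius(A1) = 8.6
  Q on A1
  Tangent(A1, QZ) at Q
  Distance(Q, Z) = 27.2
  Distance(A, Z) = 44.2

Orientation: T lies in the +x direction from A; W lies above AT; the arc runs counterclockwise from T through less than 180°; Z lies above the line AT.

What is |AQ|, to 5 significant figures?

46.942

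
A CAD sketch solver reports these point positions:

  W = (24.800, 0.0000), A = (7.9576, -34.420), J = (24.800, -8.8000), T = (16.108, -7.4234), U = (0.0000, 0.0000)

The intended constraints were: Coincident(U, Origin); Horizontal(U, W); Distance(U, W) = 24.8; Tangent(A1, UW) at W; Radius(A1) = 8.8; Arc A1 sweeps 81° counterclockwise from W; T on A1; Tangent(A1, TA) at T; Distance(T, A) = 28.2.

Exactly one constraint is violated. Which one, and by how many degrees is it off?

Tangent(A1, TA) at T — off by 7.80°.

U = (0.00, 0.00) ✓; U.y = 0.00, W.y = 0.00 ✓; |UW| = 24.80 ✓; ∠(JW, WU) = 90.00° ✓; |JW| = 8.800 ✓; bearing(J→T) − bearing(J→W) = 81.00° ✓; |JT| = 8.800 ✓; ∠(JT, TA) = 97.80° ✗; |TA| = 28.20 ✓.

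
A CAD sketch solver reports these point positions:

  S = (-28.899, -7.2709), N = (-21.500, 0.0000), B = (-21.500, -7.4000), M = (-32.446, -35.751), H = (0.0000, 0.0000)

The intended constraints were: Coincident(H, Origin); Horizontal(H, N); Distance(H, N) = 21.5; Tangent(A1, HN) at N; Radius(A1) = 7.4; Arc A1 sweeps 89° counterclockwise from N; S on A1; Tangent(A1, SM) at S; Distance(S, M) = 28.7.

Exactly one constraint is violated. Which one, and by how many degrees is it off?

Tangent(A1, SM) at S — off by 6.10°.

H = (0.00, 0.00) ✓; H.y = 0.00, N.y = 0.00 ✓; |HN| = 21.50 ✓; ∠(BN, NH) = 90.00° ✓; |BN| = 7.400 ✓; bearing(B→S) − bearing(B→N) = 89.00° ✓; |BS| = 7.400 ✓; ∠(BS, SM) = 96.10° ✗; |SM| = 28.70 ✓.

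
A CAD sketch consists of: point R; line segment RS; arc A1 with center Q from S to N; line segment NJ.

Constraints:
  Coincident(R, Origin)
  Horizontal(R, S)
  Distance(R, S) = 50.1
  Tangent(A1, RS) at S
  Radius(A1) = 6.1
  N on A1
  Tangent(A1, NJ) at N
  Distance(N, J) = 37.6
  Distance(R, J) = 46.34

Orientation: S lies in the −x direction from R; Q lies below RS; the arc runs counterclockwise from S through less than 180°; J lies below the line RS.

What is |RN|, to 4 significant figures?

55.40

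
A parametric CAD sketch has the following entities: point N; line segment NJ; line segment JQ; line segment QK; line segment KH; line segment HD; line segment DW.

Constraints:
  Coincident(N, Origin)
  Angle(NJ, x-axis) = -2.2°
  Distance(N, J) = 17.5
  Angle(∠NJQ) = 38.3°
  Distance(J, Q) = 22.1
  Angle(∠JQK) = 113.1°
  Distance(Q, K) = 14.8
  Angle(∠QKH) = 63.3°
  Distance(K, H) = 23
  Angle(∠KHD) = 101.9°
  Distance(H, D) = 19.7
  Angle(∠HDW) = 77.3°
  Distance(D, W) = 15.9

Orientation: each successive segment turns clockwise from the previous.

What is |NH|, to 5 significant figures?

8.8807

N is at the origin; NJ runs at -2.2° with length 17.5, so J = (17.487, -0.67179). ∠NJQ = 38.3° gives JQ at -143.90° from the x-axis; with |JQ| = 22.1, Q = (-0.36948, -13.693). ∠JQK = 113.1° gives QK at 149.20° from the x-axis; with |QK| = 14.8, K = (-13.082, -6.1148). ∠QKH = 63.3° gives KH at 32.500° from the x-axis; with |KH| = 23.0, H = (6.3159, 6.2431). Then |NH| = |H − N| = 8.8807.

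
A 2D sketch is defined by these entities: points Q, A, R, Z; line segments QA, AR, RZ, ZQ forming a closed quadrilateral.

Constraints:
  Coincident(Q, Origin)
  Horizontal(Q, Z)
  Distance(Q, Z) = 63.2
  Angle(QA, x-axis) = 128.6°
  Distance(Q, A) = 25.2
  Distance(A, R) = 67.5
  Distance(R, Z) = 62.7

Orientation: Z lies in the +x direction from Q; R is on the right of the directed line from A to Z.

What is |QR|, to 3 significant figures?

43.1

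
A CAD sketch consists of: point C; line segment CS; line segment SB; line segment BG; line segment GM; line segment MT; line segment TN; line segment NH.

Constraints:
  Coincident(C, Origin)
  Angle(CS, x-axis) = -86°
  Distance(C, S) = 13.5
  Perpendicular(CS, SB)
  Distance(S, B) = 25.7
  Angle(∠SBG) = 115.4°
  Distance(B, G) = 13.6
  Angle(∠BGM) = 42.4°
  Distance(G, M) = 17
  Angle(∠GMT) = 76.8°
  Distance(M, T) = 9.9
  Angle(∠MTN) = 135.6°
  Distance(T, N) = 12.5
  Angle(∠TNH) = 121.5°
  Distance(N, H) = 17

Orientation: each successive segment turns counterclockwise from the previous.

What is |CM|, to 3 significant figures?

17.5

C is at the origin; CS runs at -86.0° with length 13.5, so S = (0.942, -13.5). CS ⟂ SB, so SB runs at 4.00°; with |SB| = 25.7, B = (26.6, -11.7). ∠SBG = 115.4° gives BG at 68.6° from the x-axis; with |BG| = 13.6, G = (31.5, 0.988). ∠BGM = 42.4° gives GM at -154° from the x-axis; with |GM| = 17.0, M = (16.3, -6.52). Then |CM| = |M − C| = 17.5.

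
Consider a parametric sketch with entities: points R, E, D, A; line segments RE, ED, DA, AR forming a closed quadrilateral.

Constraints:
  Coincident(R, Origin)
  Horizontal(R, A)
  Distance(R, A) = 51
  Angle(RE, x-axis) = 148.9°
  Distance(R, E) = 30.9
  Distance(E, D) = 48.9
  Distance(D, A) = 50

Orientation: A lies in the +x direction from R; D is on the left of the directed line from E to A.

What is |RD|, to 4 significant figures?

41.15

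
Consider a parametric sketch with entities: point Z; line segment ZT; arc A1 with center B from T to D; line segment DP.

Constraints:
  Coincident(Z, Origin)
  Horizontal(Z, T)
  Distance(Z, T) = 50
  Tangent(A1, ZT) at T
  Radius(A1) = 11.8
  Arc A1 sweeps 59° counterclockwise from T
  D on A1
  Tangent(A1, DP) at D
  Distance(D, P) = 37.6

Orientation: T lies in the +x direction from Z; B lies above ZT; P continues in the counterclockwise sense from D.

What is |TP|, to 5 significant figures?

48.057

Z is at the origin; Z and T share the same y with |ZT| = 50.0 and T on the +x side, so T = (50.000, 0.0000). Tangency of A1 to ZT means the radius BT is perpendicular to ZT, so B = T + (0, 11.8) = (50.000, 11.800). On A1, T sits at bearing -90° from B; a 59° counterclockwise sweep puts D at bearing -31°, so D = B + 11.8·(cos -31°, sin -31°) = (60.115, 5.7226). Tangency of A1 to DP means the radius BD is perpendicular to DP, so DP runs along (−sin -31°, cos -31°); with |DP| = 37.6, P = (79.480, 37.952). Then |TP| = |P − T| = 48.057.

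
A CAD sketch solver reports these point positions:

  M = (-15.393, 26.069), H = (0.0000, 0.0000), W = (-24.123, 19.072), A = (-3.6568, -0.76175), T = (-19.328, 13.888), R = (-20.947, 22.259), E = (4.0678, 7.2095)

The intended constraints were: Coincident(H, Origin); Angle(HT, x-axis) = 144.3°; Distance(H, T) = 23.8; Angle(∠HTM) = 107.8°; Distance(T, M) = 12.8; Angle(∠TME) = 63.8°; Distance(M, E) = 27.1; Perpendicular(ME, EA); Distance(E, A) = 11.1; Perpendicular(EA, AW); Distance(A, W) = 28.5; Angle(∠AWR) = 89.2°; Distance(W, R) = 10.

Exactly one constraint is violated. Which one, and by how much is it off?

Distance(W, R) = 10 — off by 5.50.

H = (0.00, 0.00) ✓; HT at 144.3° ✓; |HT| = 23.80 ✓; ∠HTM = 107.8° ✓; |TM| = 12.80 ✓; ∠TME = 63.80° ✓; |ME| = 27.10 ✓; ∠(ME, EA) = 90.00° ✓; |EA| = 11.10 ✓; ∠(EA, AW) = 90.00° ✓; |AW| = 28.50 ✓; ∠AWR = 89.20° ✓; |WR| = 4.499 ✗.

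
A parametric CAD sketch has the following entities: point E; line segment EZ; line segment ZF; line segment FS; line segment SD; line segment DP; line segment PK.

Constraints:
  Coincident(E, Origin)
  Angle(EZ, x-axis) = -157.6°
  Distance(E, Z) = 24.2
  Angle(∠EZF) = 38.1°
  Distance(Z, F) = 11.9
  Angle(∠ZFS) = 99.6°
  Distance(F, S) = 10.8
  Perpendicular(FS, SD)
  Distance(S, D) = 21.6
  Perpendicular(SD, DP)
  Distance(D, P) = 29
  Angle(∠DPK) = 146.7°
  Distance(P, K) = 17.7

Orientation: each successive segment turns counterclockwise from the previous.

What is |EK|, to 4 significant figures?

51.60

E is at the origin; EZ runs at -157.6° with length 24.2, so Z = (-22.37, -9.222). ∠EZF = 38.1° gives ZF at -15.70° from the x-axis; with |ZF| = 11.9, F = (-10.92, -12.44). ∠ZFS = 99.6° gives FS at 64.70° from the x-axis; with |FS| = 10.8, S = (-6.303, -2.678). FS ⟂ SD, so SD runs at 154.7°; with |SD| = 21.6, D = (-25.83, 6.553). SD ⟂ DP, so DP runs at -115.3°; with |DP| = 29.0, P = (-38.22, -19.67). ∠DPK = 146.7° gives PK at -82.00° from the x-axis; with |PK| = 17.7, K = (-35.76, -37.19). Then |EK| = |K − E| = 51.60.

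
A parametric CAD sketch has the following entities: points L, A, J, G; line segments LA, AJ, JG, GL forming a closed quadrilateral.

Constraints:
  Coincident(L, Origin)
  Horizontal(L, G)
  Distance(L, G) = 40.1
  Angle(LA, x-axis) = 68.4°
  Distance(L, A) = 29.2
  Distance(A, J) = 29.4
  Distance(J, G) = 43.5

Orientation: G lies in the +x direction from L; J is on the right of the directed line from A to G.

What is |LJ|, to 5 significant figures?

3.6444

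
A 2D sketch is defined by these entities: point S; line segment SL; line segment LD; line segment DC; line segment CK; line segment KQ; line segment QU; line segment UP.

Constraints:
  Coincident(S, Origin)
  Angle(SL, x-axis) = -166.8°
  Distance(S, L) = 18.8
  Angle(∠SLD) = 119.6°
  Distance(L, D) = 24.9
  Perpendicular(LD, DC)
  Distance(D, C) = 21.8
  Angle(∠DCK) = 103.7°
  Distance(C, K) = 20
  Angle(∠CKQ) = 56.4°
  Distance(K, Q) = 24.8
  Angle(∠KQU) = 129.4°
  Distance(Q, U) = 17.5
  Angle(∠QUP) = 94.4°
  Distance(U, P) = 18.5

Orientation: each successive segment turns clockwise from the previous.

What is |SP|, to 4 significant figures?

47.23

∠KQU = 129.4° gives QU at 152.3° from the x-axis; with |QU| = 17.5, U = (-40.89, 16.23). ∠QUP = 94.4° gives UP at 66.70° from the x-axis; with |UP| = 18.5, P = (-33.57, 33.23). Then |SP| = |P − S| = 47.23.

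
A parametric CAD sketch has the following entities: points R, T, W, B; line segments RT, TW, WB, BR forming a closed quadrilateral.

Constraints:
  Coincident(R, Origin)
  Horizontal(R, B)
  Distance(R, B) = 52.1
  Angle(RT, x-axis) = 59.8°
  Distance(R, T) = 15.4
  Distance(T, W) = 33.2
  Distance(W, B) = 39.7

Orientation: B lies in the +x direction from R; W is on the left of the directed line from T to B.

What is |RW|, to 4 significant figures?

48.00

Checks: |TW| = 33.20 ✓; |WB| = 39.70 ✓.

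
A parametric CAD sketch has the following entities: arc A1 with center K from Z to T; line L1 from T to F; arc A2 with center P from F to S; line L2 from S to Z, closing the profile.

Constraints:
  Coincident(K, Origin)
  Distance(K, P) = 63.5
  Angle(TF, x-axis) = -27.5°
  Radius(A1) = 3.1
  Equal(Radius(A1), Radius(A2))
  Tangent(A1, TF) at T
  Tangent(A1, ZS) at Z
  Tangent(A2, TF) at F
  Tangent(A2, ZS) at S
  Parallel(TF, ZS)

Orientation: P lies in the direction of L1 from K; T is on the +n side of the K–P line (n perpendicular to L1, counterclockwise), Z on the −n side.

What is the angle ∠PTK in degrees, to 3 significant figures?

87.2°

The slot axis is L1's direction at -27.5°, so u = (cos -27.5°, sin -27.5°) = (0.887, -0.462) and n = (−sin -27.5°, cos -27.5°) = (0.462, 0.887). K is at the origin and P lies 63.5 along u from K, so P = 63.5·u = (56.3, -29.3). Tangency of A1 to both parallel lines with radius 3.1 puts T and Z at K ± 3.1·n: T = (1.43, 2.75), Z = (-1.43, -2.75). Then cos ∠PTK = TP·TK / (|TP||TK|), giving 87.2°.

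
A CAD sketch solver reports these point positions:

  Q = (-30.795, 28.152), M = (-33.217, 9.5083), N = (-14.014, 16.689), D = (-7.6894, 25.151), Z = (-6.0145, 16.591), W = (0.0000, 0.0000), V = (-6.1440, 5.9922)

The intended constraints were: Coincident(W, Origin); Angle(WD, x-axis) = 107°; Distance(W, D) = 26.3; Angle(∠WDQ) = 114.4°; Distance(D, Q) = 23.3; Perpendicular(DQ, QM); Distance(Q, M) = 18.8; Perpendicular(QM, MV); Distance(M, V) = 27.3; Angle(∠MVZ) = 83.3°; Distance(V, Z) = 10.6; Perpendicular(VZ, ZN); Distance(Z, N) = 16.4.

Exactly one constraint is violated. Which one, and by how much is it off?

Distance(Z, N) = 16.4 — off by 8.40.

W = (0.00, 0.00) ✓; WD at 107.0° ✓; |WD| = 26.30 ✓; ∠WDQ = 114.4° ✓; |DQ| = 23.30 ✓; ∠(DQ, QM) = 90.00° ✓; |QM| = 18.80 ✓; ∠(QM, MV) = 90.00° ✓; |MV| = 27.30 ✓; ∠MVZ = 83.30° ✓; |VZ| = 10.60 ✓; ∠(VZ, ZN) = 90.00° ✓; |ZN| = 8.000 ✗.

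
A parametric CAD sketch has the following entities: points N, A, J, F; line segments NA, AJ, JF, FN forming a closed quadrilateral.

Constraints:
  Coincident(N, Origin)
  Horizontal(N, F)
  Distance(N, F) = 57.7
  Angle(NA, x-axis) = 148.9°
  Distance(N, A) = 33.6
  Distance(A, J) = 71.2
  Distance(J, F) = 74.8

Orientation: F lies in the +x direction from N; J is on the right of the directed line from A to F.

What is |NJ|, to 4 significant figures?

47.73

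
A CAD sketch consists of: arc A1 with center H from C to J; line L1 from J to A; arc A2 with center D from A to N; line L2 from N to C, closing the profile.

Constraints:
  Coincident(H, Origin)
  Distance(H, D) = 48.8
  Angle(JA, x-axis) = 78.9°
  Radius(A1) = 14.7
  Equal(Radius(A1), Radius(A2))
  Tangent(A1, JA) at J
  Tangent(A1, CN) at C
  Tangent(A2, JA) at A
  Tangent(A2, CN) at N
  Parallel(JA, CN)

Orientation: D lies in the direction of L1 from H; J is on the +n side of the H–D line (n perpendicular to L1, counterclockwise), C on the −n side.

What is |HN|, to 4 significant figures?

50.97

The slot axis is L1's direction at 78.9°, so u = (cos 78.9°, sin 78.9°) = (0.1925, 0.9813) and n = (−sin 78.9°, cos 78.9°) = (-0.9813, 0.1925). H is at the origin and D lies 48.8 along u from H, so D = 48.8·u = (9.395, 47.89). Tangency of A1 to both parallel lines with radius 14.7 puts J and C at H ± 14.7·n: J = (-14.43, 2.830), C = (14.43, -2.830). Equal radii place A and N the same way about D: A = D + 14.7·n = (-5.030, 50.72), N = D − 14.7·n = (23.82, 45.06). Then |HN| = |N − H| = 50.97.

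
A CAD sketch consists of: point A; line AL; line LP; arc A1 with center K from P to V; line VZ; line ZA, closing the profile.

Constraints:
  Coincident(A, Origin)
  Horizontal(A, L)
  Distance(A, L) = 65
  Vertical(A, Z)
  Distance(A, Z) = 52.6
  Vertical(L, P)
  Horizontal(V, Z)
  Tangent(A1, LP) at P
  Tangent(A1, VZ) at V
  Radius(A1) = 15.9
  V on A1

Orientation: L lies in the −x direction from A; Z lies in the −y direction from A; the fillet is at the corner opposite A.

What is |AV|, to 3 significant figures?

72.0

A is at the origin; A and L share the same y with |AL| = 65.0 and L on the −x side, so L = (-65.0, 0.00). AZ is vertical with |AZ| = 52.6 and Z on the −y side, so Z = (0.00, -52.6). The virtual corner opposite A is at (-65.0, -52.6). The tangent condition forces KP to be normal to LP and since A1 is tangent to VZ there, KV ⟂ VZ, with radius 15.9, so the center K sits 15.9 in from both sides at K = (-49.1, -36.7). That places the tangent points at P = (-65.0, -36.7) on LP and V = (-49.1, -52.6) on VZ. Then |AV| = |V − A| = 72.0.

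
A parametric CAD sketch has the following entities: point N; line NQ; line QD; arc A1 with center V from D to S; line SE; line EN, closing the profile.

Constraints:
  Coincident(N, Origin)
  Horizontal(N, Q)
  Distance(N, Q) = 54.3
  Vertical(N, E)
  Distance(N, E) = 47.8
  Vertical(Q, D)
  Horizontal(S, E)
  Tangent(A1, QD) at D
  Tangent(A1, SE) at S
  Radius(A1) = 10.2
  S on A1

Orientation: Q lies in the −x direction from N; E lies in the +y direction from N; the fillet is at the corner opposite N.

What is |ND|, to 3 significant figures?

66.0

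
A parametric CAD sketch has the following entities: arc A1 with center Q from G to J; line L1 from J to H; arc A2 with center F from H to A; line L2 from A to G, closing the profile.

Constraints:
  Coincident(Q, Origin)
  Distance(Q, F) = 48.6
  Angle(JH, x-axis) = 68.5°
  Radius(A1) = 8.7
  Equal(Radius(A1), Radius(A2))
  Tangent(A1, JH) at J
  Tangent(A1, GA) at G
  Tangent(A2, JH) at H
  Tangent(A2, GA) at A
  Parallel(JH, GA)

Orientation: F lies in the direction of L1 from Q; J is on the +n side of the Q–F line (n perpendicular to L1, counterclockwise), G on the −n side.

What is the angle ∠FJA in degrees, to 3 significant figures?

9.55°

The slot axis is L1's direction at 68.5°, so u = (cos 68.5°, sin 68.5°) = (0.367, 0.930) and n = (−sin 68.5°, cos 68.5°) = (-0.930, 0.367). Q is at the origin and F lies 48.6 along u from Q, so F = 48.6·u = (17.8, 45.2). Tangency of A1 to both parallel lines with radius 8.7 puts J and G at Q ± 8.7·n: J = (-8.09, 3.19), G = (8.09, -3.19). Equal radii place H and A the same way about F: H = F + 8.7·n = (9.72, 48.4), A = F − 8.7·n = (25.9, 42.0). Then cos ∠FJA = JF·JA / (|JF||JA|), giving 9.55°.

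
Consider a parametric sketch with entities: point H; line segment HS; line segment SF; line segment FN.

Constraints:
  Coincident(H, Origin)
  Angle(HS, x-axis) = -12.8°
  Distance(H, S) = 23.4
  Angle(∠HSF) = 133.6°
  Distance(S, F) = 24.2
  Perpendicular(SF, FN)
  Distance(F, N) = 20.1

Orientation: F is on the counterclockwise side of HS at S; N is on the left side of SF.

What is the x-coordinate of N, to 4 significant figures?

31.85

H is at the origin; HS runs at -12.8° with length 23.4, so S = 23.4·(cos -12.8°, sin -12.8°) = (22.82, -5.184). ∠HSF = 133.6°, so SF runs at -12.8° + (180° − 133.6°) = 33.60° from the x-axis; with |SF| = 24.2, F = S + 24.2·(cos 33.60°, sin 33.60°) = (42.98, 8.208). The perpendicularity gives FN at right angles to SF; with |FN| = 20.1 on the left of SF, N = F + 20.1·(-0.5534, 0.8329) = (31.85, 24.95). So N.x = 31.85.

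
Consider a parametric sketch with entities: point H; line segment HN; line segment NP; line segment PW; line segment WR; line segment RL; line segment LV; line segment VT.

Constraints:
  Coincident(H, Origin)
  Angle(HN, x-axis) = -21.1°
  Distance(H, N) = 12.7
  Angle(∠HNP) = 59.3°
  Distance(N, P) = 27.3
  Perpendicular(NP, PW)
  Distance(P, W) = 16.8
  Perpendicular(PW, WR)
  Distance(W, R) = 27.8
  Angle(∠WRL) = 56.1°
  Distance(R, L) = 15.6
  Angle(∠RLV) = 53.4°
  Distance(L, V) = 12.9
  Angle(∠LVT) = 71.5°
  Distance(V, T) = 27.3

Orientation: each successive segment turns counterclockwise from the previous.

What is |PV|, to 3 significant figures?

21.8

∠WRL = 56.1° gives RL at 43.5° from the x-axis; with |RL| = 15.6, L = (6.68, 2.87). ∠RLV = 53.4° gives LV at 170° from the x-axis; with |LV| = 12.9, V = (-6.02, 5.09). Then |PV| = |V − P| = 21.8.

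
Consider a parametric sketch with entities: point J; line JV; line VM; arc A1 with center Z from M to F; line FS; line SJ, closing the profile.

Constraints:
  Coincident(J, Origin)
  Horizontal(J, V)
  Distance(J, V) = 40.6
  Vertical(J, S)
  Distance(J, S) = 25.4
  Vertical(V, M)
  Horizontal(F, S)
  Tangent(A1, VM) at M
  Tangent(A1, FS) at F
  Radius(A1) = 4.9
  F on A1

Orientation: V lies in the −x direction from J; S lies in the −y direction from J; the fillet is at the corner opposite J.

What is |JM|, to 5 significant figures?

45.482

J is at the origin; J and V share the same y with |JV| = 40.6 and V on the −x side, so V = (-40.600, 0.0000). JS is vertical with |JS| = 25.4 and S on the −y side, so S = (0.0000, -25.400). The virtual corner opposite J is at (-40.600, -25.400). Since A1 is tangent to VM there, ZM ⟂ VM and the tangent condition forces ZF to be normal to FS, with radius 4.9, so the center Z sits 4.9 in from both sides at Z = (-35.700, -20.500). That places the tangent points at M = (-40.600, -20.500) on VM and F = (-35.700, -25.400) on FS. Then |JM| = |M − J| = 45.482.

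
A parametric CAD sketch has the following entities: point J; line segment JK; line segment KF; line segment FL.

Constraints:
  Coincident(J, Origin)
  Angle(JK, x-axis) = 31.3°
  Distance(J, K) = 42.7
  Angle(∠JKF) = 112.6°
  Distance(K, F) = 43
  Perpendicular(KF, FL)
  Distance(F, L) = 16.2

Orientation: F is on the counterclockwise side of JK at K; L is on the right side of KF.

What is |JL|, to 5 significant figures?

81.383

J is at the origin; JK runs at 31.3° with length 42.7, so K = 42.7·(cos 31.3°, sin 31.3°) = (36.485, 22.183). ∠JKF = 112.6°, so KF runs at 31.3° + (180° − 112.6°) = 98.700° from the x-axis; with |KF| = 43.0, F = K + 43.0·(cos 98.700°, sin 98.700°) = (29.981, 64.689). The perpendicularity gives FL at right angles to KF; with |FL| = 16.2 on the right of KF, L = F + 16.2·(0.98849, 0.15126) = (45.995, 67.139). Then |JL| = |L − J| = 81.383.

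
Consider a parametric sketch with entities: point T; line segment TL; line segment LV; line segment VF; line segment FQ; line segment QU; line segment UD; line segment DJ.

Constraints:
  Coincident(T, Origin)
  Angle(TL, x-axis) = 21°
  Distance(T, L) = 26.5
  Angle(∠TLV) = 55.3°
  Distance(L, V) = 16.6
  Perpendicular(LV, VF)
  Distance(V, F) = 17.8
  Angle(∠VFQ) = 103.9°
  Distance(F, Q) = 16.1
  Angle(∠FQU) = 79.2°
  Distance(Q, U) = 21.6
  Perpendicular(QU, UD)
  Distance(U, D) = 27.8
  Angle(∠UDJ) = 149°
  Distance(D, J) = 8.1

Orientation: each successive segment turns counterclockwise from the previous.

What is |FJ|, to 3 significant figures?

23.8

QU ⟂ UD, so UD runs at 143°; with |UD| = 27.8, D = (2.76, 26.2). ∠UDJ = 149.0° gives DJ at 174° from the x-axis; with |DJ| = 8.1, J = (-5.29, 27.1). Then |FJ| = |J − F| = 23.8.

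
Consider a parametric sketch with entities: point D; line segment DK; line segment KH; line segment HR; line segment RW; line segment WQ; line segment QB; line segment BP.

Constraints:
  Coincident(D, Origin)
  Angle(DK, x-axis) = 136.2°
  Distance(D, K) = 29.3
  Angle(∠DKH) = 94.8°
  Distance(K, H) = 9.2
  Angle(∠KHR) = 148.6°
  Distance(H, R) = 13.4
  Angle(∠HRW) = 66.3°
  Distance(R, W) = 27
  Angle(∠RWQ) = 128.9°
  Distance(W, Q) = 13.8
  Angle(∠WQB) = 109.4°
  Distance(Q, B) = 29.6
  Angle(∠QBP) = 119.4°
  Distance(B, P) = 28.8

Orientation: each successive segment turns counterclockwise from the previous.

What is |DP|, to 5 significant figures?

56.633

D is at the origin; DK runs at 136.2° with length 29.3, so K = (-21.148, 20.280). ∠DKH = 94.8° gives KH at -138.60° from the x-axis; with |KH| = 9.2, H = (-28.049, 14.196). ∠KHR = 148.6° gives HR at -107.20° from the x-axis; with |HR| = 13.4, R = (-32.011, 1.3950). ∠HRW = 66.3° gives RW at 6.5000° from the x-axis; with |RW| = 27.0, W = (-5.1846, 4.4515). ∠RWQ = 128.9° gives WQ at 57.600° from the x-axis; with |WQ| = 13.8, Q = (2.2098, 16.103). ∠WQB = 109.4° gives QB at 128.20° from the x-axis; with |QB| = 29.6, B = (-16.095, 39.365). ∠QBP = 119.4° gives BP at -171.20° from the x-axis; with |BP| = 28.8, P = (-44.556, 34.959). Then |DP| = |P − D| = 56.633.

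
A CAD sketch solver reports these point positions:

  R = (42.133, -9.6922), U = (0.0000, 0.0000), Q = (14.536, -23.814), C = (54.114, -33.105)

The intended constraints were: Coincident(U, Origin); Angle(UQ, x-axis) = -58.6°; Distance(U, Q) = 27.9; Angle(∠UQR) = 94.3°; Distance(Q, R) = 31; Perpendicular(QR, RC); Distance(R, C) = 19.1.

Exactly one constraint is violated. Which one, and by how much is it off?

Distance(R, C) = 19.1 — off by 7.20.

U = (0.00, 0.00) ✓; UQ at -58.60° ✓; |UQ| = 27.90 ✓; ∠UQR = 94.30° ✓; |QR| = 31.00 ✓; ∠(QR, RC) = 90.00° ✓; |RC| = 26.30 ✗.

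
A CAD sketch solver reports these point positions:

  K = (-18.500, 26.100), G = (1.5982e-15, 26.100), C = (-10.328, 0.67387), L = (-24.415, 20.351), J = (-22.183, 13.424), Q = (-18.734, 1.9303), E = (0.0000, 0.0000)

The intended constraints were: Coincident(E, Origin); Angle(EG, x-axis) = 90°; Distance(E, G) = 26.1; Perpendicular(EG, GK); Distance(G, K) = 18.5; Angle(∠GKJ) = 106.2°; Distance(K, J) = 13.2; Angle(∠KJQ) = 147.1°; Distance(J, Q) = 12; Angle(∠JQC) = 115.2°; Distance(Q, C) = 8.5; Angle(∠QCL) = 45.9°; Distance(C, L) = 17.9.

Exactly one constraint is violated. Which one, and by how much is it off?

Distance(C, L) = 17.9 — off by 6.30.

E = (0.00, 0.00) ✓; EG at 90.00° ✓; |EG| = 26.10 ✓; ∠(EG, GK) = 90.00° ✓; |GK| = 18.50 ✓; ∠GKJ = 106.2° ✓; |KJ| = 13.20 ✓; ∠KJQ = 147.1° ✓; |JQ| = 12.00 ✓; ∠JQC = 115.2° ✓; |QC| = 8.499 ✓; ∠QCL = 45.90° ✓; |CL| = 24.20 ✗.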